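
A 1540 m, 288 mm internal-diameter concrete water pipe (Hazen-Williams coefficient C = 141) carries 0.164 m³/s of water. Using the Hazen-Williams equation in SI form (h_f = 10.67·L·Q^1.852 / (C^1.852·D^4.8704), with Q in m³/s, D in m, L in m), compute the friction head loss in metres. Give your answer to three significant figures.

h_f = 10.67·1540·0.164^1.852 / (141^1.852·0.288^4.8704) = 25.95 m

h_f ≈ 26.0 m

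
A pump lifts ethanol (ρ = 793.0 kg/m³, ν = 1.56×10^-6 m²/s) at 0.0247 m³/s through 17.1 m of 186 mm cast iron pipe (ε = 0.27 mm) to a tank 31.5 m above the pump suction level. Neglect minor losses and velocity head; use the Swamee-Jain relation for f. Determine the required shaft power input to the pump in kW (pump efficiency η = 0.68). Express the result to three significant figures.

V = 4Q/(πD²) = 0.9090 m/s; Re = 1.08×10^5; ε/D = 0.00145; f = 0.02366
h_f = f(L/D)V²/2g = 0.09160 m
Total head H = z + h_f = 31.5 + 0.09160 = 31.59 m
P_hyd = ρgQH = 793.0·9.81·0.0247·31.59 = 6.070 kW
P_shaft = P_hyd/η = 6.070/0.68 = 8.927 kW

P_shaft ≈ 8.93 kW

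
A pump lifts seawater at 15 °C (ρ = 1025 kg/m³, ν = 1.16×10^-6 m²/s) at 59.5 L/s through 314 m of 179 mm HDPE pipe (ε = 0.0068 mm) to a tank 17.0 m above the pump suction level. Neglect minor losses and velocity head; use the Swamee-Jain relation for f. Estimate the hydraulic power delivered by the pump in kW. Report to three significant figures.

P_hyd ≈ 14.5 kW

V = 4Q/(πD²) = 2.364 m/s; Re = 3.65×10^5; ε/D = 3.80×10^-5; f = 0.01435
h_f = f(L/D)V²/2g = 7.170 m
Total head H = z + h_f = 17.0 + 7.170 = 24.17 m
P_hyd = ρgQH = 1025·9.81·0.0595·24.17 = 14.46 kW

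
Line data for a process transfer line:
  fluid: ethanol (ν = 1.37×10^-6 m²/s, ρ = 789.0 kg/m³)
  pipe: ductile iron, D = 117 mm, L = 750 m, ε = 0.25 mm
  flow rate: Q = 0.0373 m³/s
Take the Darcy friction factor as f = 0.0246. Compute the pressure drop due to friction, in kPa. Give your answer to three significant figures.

V = 4Q/(πD²) = 4·0.0373/(π·0.117²) = 3.469 m/s
h_f = f(L/D)V²/(2g) = 0.02460·(750/0.117)·3.469²/(2·9.81) = 96.74 m
Δp = ρg·h_f = 789.0·9.81·96.74 = 748.8 kPa

Δp ≈ 749 kPa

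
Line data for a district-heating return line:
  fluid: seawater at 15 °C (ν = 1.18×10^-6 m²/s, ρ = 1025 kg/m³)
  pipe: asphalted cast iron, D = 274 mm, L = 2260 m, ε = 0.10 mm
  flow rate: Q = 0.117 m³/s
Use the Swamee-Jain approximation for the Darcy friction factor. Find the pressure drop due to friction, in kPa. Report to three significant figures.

V = 4Q/(πD²) = 4·0.117/(π·0.274²) = 1.984 m/s
Re = VD/ν = 1.984·0.274/1.18×10^-6 = 4.61×10^5 → turbulent
ε/D = 0.10/274 = 3.65×10^-4
Swamee-Jain: f = 0.01695
h_f = f(L/D)V²/(2g) = 0.01695·(2260/0.274)·1.984²/(2·9.81) = 28.06 m
Δp = ρg·h_f = 1025·9.81·28.06 = 282.2 kPa

Δp ≈ 282 kPa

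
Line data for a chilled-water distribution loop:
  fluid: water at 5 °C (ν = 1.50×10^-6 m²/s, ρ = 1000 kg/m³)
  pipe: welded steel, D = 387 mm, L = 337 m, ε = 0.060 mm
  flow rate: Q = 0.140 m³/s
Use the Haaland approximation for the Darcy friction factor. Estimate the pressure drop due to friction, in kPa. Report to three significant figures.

V = 4Q/(πD²) = 4·0.140/(π·0.387²) = 1.190 m/s
Re = VD/ν = 1.190·0.387/1.50×10^-6 = 3.07×10^5 → turbulent
ε/D = 0.060/387 = 1.55×10^-4
Haaland: f = 0.01566
h_f = f(L/D)V²/(2g) = 0.01566·(337/0.387)·1.190²/(2·9.81) = 0.9843 m
Δp = ρg·h_f = 1000·9.81·0.9843 = 9.656 kPa

Δp ≈ 9.66 kPa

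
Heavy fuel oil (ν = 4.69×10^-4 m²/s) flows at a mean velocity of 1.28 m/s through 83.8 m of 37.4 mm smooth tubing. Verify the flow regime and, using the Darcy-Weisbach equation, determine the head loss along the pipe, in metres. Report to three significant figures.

h_f ≈ 117 m

Re = VD/ν = 1.28·0.03740/4.69×10^-4 = 102 → laminar (Re < 2300)
f = 64/Re = 0.6270
h_f = f(L/D)V²/(2g) = 0.6270·(83.8/0.03740)·1.28²/(2·9.81) = 117.3 m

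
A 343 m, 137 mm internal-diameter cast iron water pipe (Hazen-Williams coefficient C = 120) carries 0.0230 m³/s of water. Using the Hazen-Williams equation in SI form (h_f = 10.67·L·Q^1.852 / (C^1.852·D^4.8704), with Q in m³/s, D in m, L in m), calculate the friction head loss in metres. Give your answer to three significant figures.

h_f ≈ 7.64 m

h_f = 10.67·343·0.0230^1.852 / (120^1.852·0.137^4.8704) = 7.643 m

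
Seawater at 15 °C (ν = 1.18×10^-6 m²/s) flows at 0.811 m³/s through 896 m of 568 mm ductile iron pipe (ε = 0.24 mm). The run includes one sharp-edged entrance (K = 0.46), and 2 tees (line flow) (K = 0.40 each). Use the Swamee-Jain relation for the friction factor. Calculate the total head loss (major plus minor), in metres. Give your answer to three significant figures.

H_L ≈ 14.3 m

V = 4Q/(πD²) = 3.201 m/s; V²/2g = 0.5221 m
Re = 1.54×10^6, ε/D = 4.23×10^-4 → f = 0.01655 (Swamee-Jain)
Major: h_f = f(L/D)·V²/2g = 0.01655·1577·0.5221 = 13.63 m
Minor: ΣK = 1.26; h_m = ΣK·V²/2g = 0.6579 m
Total H_L = 13.63 + 0.6579 = 14.29 m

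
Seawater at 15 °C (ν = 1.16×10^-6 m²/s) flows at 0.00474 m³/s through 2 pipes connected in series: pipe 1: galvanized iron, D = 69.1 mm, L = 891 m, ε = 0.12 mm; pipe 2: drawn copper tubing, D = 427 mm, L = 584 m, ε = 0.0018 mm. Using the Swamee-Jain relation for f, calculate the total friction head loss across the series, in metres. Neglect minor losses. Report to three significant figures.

H ≈ 26.4 m

Pipe 1: V = 1.264 m/s, Re = 7.53×10^4, ε/D = 0.00174, f = 0.02515, h_1 = f(L/D)V²/2g = 26.41 m
Pipe 2: V = 0.03310 m/s, Re = 1.22×10^4, ε/D = 4.22×10^-6, f = 0.02936, h_2 = f(L/D)V²/2g = 0.002243 m
Series → Q common, losses add: H = Σh = 26.41 m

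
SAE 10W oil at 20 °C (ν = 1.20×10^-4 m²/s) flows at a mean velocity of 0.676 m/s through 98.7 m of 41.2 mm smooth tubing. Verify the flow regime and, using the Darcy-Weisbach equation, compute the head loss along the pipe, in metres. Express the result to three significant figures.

Re = VD/ν = 0.676·0.04120/1.20×10^-4 = 232 → laminar (Re < 2300)
f = 64/Re = 0.2758
h_f = f(L/D)V²/(2g) = 0.2758·(98.7/0.04120)·0.676²/(2·9.81) = 15.39 m

h_f ≈ 15.4 m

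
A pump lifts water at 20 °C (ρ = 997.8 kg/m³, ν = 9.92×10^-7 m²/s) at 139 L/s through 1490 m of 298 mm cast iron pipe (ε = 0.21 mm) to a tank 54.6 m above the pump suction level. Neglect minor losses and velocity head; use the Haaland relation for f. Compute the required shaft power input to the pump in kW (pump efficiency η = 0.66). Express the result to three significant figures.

P_shaft ≈ 151 kW

V = 4Q/(πD²) = 1.993 m/s; Re = 5.99×10^5; ε/D = 7.05×10^-4; f = 0.01866
h_f = f(L/D)V²/2g = 18.89 m
Total head H = z + h_f = 54.6 + 18.89 = 73.49 m
P_hyd = ρgQH = 997.8·9.81·0.139·73.49 = 99.99 kW
P_shaft = P_hyd/η = 99.99/0.66 = 151.5 kW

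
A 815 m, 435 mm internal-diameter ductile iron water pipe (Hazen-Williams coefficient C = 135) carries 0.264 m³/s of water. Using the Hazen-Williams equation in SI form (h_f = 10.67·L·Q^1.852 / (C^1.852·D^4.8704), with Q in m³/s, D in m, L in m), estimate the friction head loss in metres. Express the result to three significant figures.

h_f ≈ 4.82 m

h_f = 10.67·815·0.264^1.852 / (135^1.852·0.435^4.8704) = 4.825 m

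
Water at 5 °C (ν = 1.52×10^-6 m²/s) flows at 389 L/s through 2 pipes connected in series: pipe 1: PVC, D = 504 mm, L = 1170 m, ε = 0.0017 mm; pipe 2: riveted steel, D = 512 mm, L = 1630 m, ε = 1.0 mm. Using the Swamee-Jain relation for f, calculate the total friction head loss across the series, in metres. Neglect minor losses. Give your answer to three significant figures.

Pipe 1: V = 1.950 m/s, Re = 6.47×10^5, ε/D = 3.37×10^-6, f = 0.01257, h_1 = f(L/D)V²/2g = 5.656 m
Pipe 2: V = 1.889 m/s, Re = 6.36×10^5, ε/D = 0.00195, f = 0.02367, h_2 = f(L/D)V²/2g = 13.71 m
Series → Q common, losses add: H = Σh = 19.36 m

H ≈ 19.4 m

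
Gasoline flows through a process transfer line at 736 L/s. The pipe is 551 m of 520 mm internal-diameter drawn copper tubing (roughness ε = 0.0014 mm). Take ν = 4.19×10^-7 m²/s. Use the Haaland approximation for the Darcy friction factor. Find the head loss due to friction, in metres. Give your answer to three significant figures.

V = 4Q/(πD²) = 4·0.736/(π·0.520²) = 3.466 m/s
Re = VD/ν = 3.466·0.520/4.19×10^-7 = 4.30×10^6 → turbulent
ε/D = 0.0014/520 = 2.69×10^-6
Haaland: f = 0.009319
h_f = f(L/D)V²/(2g) = 0.009319·(551/0.520)·3.466²/(2·9.81) = 6.045 m

h_f ≈ 6.04 m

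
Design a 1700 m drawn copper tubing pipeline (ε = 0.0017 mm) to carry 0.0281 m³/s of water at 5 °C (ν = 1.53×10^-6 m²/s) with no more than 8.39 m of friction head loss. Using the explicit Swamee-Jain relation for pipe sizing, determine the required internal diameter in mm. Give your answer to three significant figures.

Swamee-Jain (Type III): D = 0.66·[ε^1.25·(LQ²/(gh_f))^4.75 + ν·Q^9.4·(L/(gh_f))^5.2]^0.04
LQ²/(gh_f) = 0.01631; L/(gh_f) = 20.65
Term 1 = ε^1.25·(…)^4.75 = 1.98×10^-16; Term 2 = ν·Q^9.4·(…)^5.2 = 2.76×10^-14
D = 0.66·(1.98×10^-16 + 2.76×10^-14)^0.04 = 0.1894 m = 189 mm
Check: V = 0.998 m/s, Re = 1.23×10^5, f = 0.01716, h_f = 7.82 m ≈ 8.39 m ✓

D ≈ 189 mm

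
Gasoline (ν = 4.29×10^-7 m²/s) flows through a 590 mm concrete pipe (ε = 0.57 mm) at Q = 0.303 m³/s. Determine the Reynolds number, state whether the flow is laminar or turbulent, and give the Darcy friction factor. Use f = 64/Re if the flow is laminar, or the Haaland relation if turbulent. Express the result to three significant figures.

Re ≈ 1.52×10^6; turbulent; f ≈ 0.0197

V = 4Q/(πD²) = 1.108 m/s
Re = VD/ν = 1.108·0.590/4.29×10^-7 = 1.52×10^6
Re > 4000 → turbulent; ε/D = 9.66×10^-4
Haaland: f = 0.01969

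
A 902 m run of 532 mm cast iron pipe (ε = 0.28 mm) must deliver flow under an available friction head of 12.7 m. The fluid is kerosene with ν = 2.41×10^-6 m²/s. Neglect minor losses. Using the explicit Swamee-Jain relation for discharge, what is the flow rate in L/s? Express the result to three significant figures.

Swamee-Jain (Type II): Q = -0.965·√(gD⁵h_f/L)·ln[ε/(3.7D) + √(3.17ν²L/(gD³h_f))]
√(gD⁵h_f/L) = √(9.81·0.532⁵·12.7/902) = 0.07672
ε/(3.7D) = 1.42×10^-4; √(3.17ν²L/(gD³h_f)) = 2.98×10^-5
Q = -0.965·0.07672·ln(1.720×10^-4) = 0.6417 m³/s
Check: V = 2.89 m/s, Re = 6.37×10^5, f = 0.01775, h_f = 12.8 m ≈ 12.7 m ✓

Q ≈ 642 L/s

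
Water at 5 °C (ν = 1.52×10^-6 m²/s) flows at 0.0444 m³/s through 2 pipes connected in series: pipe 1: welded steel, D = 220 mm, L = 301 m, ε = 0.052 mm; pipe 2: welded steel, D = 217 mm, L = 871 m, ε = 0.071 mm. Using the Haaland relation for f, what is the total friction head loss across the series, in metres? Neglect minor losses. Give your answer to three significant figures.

Pipe 1: V = 1.168 m/s, Re = 1.69×10^5, ε/D = 2.36×10^-4, f = 0.01749, h_1 = f(L/D)V²/2g = 1.663 m
Pipe 2: V = 1.201 m/s, Re = 1.71×10^5, ε/D = 3.27×10^-4, f = 0.01798, h_2 = f(L/D)V²/2g = 5.302 m
Series → Q common, losses add: H = Σh = 6.965 m

H ≈ 6.97 m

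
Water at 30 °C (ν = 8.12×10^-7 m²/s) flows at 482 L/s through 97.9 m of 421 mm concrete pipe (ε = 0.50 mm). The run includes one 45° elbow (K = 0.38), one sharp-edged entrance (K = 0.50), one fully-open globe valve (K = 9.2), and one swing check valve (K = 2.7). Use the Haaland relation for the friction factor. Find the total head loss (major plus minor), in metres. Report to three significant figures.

V = 4Q/(πD²) = 3.463 m/s; V²/2g = 0.6111 m
Re = 1.80×10^6, ε/D = 0.00119 → f = 0.02066 (Haaland)
Major: h_f = f(L/D)·V²/2g = 0.02066·232.5·0.6111 = 2.935 m
Minor: ΣK = 12.8; h_m = ΣK·V²/2g = 7.809 m
Total H_L = 2.935 + 7.809 = 10.74 m

H_L ≈ 10.7 m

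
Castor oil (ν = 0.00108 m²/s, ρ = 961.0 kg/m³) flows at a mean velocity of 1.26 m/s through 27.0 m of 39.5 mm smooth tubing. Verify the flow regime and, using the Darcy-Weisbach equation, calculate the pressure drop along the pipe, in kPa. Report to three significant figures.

Re = VD/ν = 1.26·0.03950/0.00108 = 46.1 → laminar (Re < 2300)
f = 64/Re = 1.389
h_f = f(L/D)V²/(2g) = 1.389·(27.0/0.03950)·1.26²/(2·9.81) = 76.81 m
Δp = ρg·h_f = 961.0·9.81·76.81 = 724.2 kPa

Δp ≈ 724 kPa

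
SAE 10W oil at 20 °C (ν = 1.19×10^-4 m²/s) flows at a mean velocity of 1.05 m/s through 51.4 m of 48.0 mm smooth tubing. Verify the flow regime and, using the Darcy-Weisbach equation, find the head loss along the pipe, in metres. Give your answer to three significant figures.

h_f ≈ 9.09 m

Re = VD/ν = 1.05·0.04800/1.19×10^-4 = 424 → laminar (Re < 2300)
f = 64/Re = 0.1511
h_f = f(L/D)V²/(2g) = 0.1511·(51.4/0.04800)·1.05²/(2·9.81) = 9.093 m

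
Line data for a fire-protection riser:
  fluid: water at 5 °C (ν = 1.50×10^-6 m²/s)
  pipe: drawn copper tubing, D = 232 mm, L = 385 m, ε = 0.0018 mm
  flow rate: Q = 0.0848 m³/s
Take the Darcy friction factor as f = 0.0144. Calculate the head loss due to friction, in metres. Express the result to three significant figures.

h_f ≈ 4.90 m

V = 4Q/(πD²) = 4·0.0848/(π·0.232²) = 2.006 m/s
h_f = f(L/D)V²/(2g) = 0.01440·(385/0.232)·2.006²/(2·9.81) = 4.901 m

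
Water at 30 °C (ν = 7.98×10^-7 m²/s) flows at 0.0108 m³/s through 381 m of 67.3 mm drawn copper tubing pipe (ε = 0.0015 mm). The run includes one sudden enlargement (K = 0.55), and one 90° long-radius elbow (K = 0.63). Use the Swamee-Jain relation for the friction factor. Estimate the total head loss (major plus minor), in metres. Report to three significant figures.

V = 4Q/(πD²) = 3.036 m/s; V²/2g = 0.4698 m
Re = 2.56×10^5, ε/D = 2.23×10^-5 → f = 0.01505 (Swamee-Jain)
Major: h_f = f(L/D)·V²/2g = 0.01505·5661·0.4698 = 40.02 m
Minor: ΣK = 1.18; h_m = ΣK·V²/2g = 0.5544 m
Total H_L = 40.02 + 0.5544 = 40.57 m

H_L ≈ 40.6 m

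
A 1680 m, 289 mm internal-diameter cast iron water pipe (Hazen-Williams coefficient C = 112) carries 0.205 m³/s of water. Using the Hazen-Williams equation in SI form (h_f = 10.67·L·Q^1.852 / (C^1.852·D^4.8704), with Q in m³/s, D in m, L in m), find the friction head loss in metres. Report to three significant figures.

h_f ≈ 64.5 m

h_f = 10.67·1680·0.205^1.852 / (112^1.852·0.289^4.8704) = 64.47 m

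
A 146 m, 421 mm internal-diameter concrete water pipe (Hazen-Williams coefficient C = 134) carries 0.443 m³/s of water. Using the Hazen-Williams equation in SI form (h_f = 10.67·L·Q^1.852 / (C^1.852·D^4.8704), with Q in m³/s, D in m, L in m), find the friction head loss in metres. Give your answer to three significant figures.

h_f = 10.67·146·0.443^1.852 / (134^1.852·0.421^4.8704) = 2.680 m

h_f ≈ 2.68 m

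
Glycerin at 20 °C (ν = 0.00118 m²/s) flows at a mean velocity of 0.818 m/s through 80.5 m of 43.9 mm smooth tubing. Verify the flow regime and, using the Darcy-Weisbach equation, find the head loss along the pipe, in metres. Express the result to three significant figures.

Re = VD/ν = 0.818·0.04390/0.00118 = 30.4 → laminar (Re < 2300)
f = 64/Re = 2.103
h_f = f(L/D)V²/(2g) = 2.103·(80.5/0.04390)·0.818²/(2·9.81) = 131.5 m

h_f ≈ 132 m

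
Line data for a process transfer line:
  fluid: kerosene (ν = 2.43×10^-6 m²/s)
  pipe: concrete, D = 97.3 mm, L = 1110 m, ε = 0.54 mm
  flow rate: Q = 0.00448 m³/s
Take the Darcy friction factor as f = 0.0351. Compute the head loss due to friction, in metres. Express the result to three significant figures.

h_f ≈ 7.41 m

V = 4Q/(πD²) = 4·0.00448/(π·0.0973²) = 0.6025 m/s
h_f = f(L/D)V²/(2g) = 0.03510·(1110/0.0973)·0.6025²/(2·9.81) = 7.409 m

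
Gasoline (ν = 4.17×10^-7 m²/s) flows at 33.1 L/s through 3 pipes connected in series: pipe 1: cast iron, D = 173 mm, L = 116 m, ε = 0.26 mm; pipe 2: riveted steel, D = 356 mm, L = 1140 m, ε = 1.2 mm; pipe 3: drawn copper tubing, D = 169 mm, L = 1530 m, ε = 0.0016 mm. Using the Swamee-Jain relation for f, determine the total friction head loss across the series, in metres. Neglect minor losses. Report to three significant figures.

H ≈ 14.9 m

Pipe 1: V = 1.408 m/s, Re = 5.84×10^5, ε/D = 0.00150, f = 0.02223, h_1 = f(L/D)V²/2g = 1.507 m
Pipe 2: V = 0.3325 m/s, Re = 2.84×10^5, ε/D = 0.00337, f = 0.02763, h_2 = f(L/D)V²/2g = 0.4987 m
Pipe 3: V = 1.476 m/s, Re = 5.98×10^5, ε/D = 9.47×10^-6, f = 0.01285, h_3 = f(L/D)V²/2g = 12.91 m
Series → Q common, losses add: H = Σh = 14.92 m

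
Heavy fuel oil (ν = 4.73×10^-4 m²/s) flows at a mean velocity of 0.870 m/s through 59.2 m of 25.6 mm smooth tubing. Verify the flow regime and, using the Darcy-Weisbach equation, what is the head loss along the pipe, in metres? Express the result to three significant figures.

Re = VD/ν = 0.870·0.02560/4.73×10^-4 = 47.1 → laminar (Re < 2300)
f = 64/Re = 1.359
h_f = f(L/D)V²/(2g) = 1.359·(59.2/0.02560)·0.870²/(2·9.81) = 121.3 m

h_f ≈ 121 m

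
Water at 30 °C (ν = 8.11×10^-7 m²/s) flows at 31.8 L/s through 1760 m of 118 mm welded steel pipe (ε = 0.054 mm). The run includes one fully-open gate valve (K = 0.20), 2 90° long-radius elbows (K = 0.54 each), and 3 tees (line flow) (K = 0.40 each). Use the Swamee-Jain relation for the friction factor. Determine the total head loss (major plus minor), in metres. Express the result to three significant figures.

H_L ≈ 115 m

V = 4Q/(πD²) = 2.908 m/s; V²/2g = 0.4310 m
Re = 4.23×10^5, ε/D = 4.58×10^-4 → f = 0.01767 (Swamee-Jain)
Major: h_f = f(L/D)·V²/2g = 0.01767·14915·0.4310 = 113.6 m
Minor: ΣK = 2.48; h_m = ΣK·V²/2g = 1.069 m
Total H_L = 113.6 + 1.069 = 114.7 m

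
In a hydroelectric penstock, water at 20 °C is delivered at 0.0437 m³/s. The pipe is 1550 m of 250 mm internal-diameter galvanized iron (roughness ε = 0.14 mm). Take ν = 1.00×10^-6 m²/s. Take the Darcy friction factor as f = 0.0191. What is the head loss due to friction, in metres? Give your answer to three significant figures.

h_f ≈ 4.78 m

V = 4Q/(πD²) = 4·0.0437/(π·0.250²) = 0.8902 m/s
h_f = f(L/D)V²/(2g) = 0.01910·(1550/0.250)·0.8902²/(2·9.81) = 4.784 m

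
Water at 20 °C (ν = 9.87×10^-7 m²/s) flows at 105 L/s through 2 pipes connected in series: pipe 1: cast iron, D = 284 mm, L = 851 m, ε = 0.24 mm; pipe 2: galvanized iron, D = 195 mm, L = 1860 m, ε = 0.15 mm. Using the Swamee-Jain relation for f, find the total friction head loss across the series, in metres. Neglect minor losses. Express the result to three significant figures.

H ≈ 123 m

Pipe 1: V = 1.658 m/s, Re = 4.77×10^5, ε/D = 8.45×10^-4, f = 0.01968, h_1 = f(L/D)V²/2g = 8.258 m
Pipe 2: V = 3.516 m/s, Re = 6.95×10^5, ε/D = 7.69×10^-4, f = 0.01907, h_2 = f(L/D)V²/2g = 114.6 m
Series → Q common, losses add: H = Σh = 122.9 m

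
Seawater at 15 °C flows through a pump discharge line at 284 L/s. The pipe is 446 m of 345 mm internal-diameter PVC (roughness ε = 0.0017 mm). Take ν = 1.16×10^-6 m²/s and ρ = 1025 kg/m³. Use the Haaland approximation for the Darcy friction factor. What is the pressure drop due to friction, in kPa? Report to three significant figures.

V = 4Q/(πD²) = 4·0.284/(π·0.345²) = 3.038 m/s
Re = VD/ν = 3.038·0.345/1.16×10^-6 = 9.04×10^5 → turbulent
ε/D = 0.0017/345 = 4.93×10^-6
Haaland: f = 0.01186
h_f = f(L/D)V²/(2g) = 0.01186·(446/0.345)·3.038²/(2·9.81) = 7.215 m
Δp = ρg·h_f = 1025·9.81·7.215 = 72.55 kPa

Δp ≈ 72.6 kPa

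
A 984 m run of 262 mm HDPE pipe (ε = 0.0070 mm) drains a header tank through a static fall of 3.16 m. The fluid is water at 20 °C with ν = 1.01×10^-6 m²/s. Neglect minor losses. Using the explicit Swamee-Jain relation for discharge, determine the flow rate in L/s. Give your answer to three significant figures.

Q ≈ 56.6 L/s

Swamee-Jain (Type II): Q = -0.965·√(gD⁵h_f/L)·ln[ε/(3.7D) + √(3.17ν²L/(gD³h_f))]
√(gD⁵h_f/L) = √(9.81·0.262⁵·3.16/984) = 0.006236
ε/(3.7D) = 7.22×10^-6; √(3.17ν²L/(gD³h_f)) = 7.55×10^-5
Q = -0.965·0.006236·ln(8.277×10^-5) = 0.05657 m³/s
Check: V = 1.05 m/s, Re = 2.72×10^5, f = 0.01493, h_f = 3.15 m ≈ 3.16 m ✓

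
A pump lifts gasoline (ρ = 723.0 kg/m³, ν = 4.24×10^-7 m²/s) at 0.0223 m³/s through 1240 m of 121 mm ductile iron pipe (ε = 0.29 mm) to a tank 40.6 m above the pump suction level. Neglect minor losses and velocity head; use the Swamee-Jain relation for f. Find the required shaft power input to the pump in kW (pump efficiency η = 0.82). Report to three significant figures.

V = 4Q/(πD²) = 1.939 m/s; Re = 5.53×10^5; ε/D = 0.00240; f = 0.02498
h_f = f(L/D)V²/2g = 49.08 m
Total head H = z + h_f = 40.6 + 49.08 = 89.68 m
P_hyd = ρgQH = 723.0·9.81·0.0223·89.68 = 14.18 kW
P_shaft = P_hyd/η = 14.18/0.82 = 17.30 kW

P_shaft ≈ 17.3 kW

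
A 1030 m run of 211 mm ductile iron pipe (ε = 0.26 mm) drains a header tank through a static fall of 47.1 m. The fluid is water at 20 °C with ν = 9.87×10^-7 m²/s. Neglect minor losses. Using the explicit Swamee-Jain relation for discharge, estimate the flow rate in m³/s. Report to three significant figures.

Q ≈ 0.105 m³/s

Swamee-Jain (Type II): Q = -0.965·√(gD⁵h_f/L)·ln[ε/(3.7D) + √(3.17ν²L/(gD³h_f))]
√(gD⁵h_f/L) = √(9.81·0.211⁵·47.1/1030) = 0.01370
ε/(3.7D) = 3.33×10^-4; √(3.17ν²L/(gD³h_f)) = 2.71×10^-5
Q = -0.965·0.01370·ln(3.601×10^-4) = 0.1048 m³/s
Check: V = 3.00 m/s, Re = 6.41×10^5, f = 0.02119, h_f = 47.4 m ≈ 47.1 m ✓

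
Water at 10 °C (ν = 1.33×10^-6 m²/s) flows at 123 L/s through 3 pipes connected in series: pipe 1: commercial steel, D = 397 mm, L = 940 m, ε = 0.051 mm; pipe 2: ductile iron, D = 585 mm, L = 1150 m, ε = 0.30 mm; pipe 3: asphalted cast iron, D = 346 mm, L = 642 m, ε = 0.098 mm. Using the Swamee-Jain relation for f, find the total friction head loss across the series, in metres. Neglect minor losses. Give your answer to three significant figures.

Pipe 1: V = 0.9937 m/s, Re = 2.97×10^5, ε/D = 1.28×10^-4, f = 0.01572, h_1 = f(L/D)V²/2g = 1.874 m
Pipe 2: V = 0.4576 m/s, Re = 2.01×10^5, ε/D = 5.13×10^-4, f = 0.01899, h_2 = f(L/D)V²/2g = 0.3984 m
Pipe 3: V = 1.308 m/s, Re = 3.40×10^5, ε/D = 2.83×10^-4, f = 0.01675, h_3 = f(L/D)V²/2g = 2.710 m
Series → Q common, losses add: H = Σh = 4.982 m

H ≈ 4.98 m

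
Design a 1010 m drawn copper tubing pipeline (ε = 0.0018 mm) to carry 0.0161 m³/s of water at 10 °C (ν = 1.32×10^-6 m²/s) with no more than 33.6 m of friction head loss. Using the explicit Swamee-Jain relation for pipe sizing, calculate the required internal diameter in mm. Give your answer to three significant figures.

Swamee-Jain (Type III): D = 0.66·[ε^1.25·(LQ²/(gh_f))^4.75 + ν·Q^9.4·(L/(gh_f))^5.2]^0.04
LQ²/(gh_f) = 7.943×10^-4; L/(gh_f) = 3.064
Term 1 = ε^1.25·(…)^4.75 = 1.24×10^-22; Term 2 = ν·Q^9.4·(…)^5.2 = 6.22×10^-21
D = 0.66·(1.24×10^-22 + 6.22×10^-21)^0.04 = 0.1027 m = 103 mm
Check: V = 1.94 m/s, Re = 1.51×10^5, f = 0.01655, h_f = 31.3 m ≈ 33.6 m ✓

D ≈ 103 mm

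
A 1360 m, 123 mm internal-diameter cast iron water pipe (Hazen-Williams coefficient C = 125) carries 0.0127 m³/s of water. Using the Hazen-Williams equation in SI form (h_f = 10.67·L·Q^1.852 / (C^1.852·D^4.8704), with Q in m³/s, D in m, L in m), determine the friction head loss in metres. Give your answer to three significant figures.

h_f = 10.67·1360·0.0127^1.852 / (125^1.852·0.123^4.8704) = 15.81 m

h_f ≈ 15.8 m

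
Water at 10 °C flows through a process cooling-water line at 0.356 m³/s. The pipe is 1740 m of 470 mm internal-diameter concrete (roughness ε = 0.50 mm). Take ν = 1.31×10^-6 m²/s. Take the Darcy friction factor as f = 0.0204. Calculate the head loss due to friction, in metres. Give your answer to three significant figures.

h_f ≈ 16.2 m

V = 4Q/(πD²) = 4·0.356/(π·0.470²) = 2.052 m/s
h_f = f(L/D)V²/(2g) = 0.02040·(1740/0.470)·2.052²/(2·9.81) = 16.21 m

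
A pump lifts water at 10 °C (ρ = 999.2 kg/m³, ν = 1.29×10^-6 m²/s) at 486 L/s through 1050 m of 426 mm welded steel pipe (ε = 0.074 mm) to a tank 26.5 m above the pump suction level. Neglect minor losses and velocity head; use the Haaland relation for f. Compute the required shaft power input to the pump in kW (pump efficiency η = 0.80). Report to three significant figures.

P_shaft ≈ 281 kW

V = 4Q/(πD²) = 3.410 m/s; Re = 1.13×10^6; ε/D = 1.74×10^-4; f = 0.01421
h_f = f(L/D)V²/2g = 20.75 m
Total head H = z + h_f = 26.5 + 20.75 = 47.25 m
P_hyd = ρgQH = 999.2·9.81·0.486·47.25 = 225.1 kW
P_shaft = P_hyd/η = 225.1/0.80 = 281.4 kW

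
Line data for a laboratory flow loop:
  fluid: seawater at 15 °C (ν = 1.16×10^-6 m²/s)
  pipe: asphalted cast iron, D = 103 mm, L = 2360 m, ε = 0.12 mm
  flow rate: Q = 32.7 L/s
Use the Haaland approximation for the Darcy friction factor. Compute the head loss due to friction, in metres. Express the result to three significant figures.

h_f ≈ 379 m

V = 4Q/(πD²) = 4·0.0327/(π·0.103²) = 3.924 m/s
Re = VD/ν = 3.924·0.103/1.16×10^-6 = 3.48×10^5 → turbulent
ε/D = 0.12/103 = 0.00117
Haaland: f = 0.02109
h_f = f(L/D)V²/(2g) = 0.02109·(2360/0.103)·3.924²/(2·9.81) = 379.4 m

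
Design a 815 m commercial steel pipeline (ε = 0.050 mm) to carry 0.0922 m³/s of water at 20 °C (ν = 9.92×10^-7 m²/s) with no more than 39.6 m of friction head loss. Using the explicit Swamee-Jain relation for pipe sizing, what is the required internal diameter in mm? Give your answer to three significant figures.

Swamee-Jain (Type III): D = 0.66·[ε^1.25·(LQ²/(gh_f))^4.75 + ν·Q^9.4·(L/(gh_f))^5.2]^0.04
LQ²/(gh_f) = 0.01783; L/(gh_f) = 2.098
Term 1 = ε^1.25·(…)^4.75 = 2.08×10^-14; Term 2 = ν·Q^9.4·(…)^5.2 = 8.68×10^-15
D = 0.66·(2.08×10^-14 + 8.68×10^-15)^0.04 = 0.1898 m = 190 mm
Check: V = 3.26 m/s, Re = 6.23×10^5, f = 0.01583, h_f = 36.8 m ≈ 39.6 m ✓

D ≈ 190 mm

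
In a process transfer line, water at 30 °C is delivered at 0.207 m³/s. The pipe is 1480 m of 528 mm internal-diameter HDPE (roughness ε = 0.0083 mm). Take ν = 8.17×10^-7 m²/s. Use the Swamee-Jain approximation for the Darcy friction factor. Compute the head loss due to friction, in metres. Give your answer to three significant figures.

h_f ≈ 1.65 m

V = 4Q/(πD²) = 4·0.207/(π·0.528²) = 0.9454 m/s
Re = VD/ν = 0.9454·0.528/8.17×10^-7 = 6.11×10^5 → turbulent
ε/D = 0.0083/528 = 1.57×10^-5
Swamee-Jain: f = 0.01292
h_f = f(L/D)V²/(2g) = 0.01292·(1480/0.528)·0.9454²/(2·9.81) = 1.649 m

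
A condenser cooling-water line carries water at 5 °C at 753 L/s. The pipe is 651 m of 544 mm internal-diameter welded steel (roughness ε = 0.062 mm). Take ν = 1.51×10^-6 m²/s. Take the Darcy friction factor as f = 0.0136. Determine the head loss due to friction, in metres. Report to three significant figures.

h_f ≈ 8.71 m

V = 4Q/(πD²) = 4·0.753/(π·0.544²) = 3.240 m/s
h_f = f(L/D)V²/(2g) = 0.01360·(651/0.544)·3.240²/(2·9.81) = 8.706 m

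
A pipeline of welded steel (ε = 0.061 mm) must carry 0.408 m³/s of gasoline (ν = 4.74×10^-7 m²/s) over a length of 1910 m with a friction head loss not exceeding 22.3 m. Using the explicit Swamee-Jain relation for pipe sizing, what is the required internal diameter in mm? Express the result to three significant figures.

Swamee-Jain (Type III): D = 0.66·[ε^1.25·(LQ²/(gh_f))^4.75 + ν·Q^9.4·(L/(gh_f))^5.2]^0.04
LQ²/(gh_f) = 1.453; L/(gh_f) = 8.731
Term 1 = ε^1.25·(…)^4.75 = 3.18×10^-5; Term 2 = ν·Q^9.4·(…)^5.2 = 8.12×10^-6
D = 0.66·(3.18×10^-5 + 8.12×10^-6)^0.04 = 0.4402 m = 440 mm
Check: V = 2.68 m/s, Re = 2.49×10^6, f = 0.01338, h_f = 21.3 m ≈ 22.3 m ✓

D ≈ 440 mm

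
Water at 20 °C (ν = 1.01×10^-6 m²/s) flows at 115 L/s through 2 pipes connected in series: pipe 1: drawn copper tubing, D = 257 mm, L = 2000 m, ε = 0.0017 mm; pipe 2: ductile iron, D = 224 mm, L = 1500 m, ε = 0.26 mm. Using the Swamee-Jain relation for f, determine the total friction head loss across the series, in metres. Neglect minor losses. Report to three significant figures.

Pipe 1: V = 2.217 m/s, Re = 5.64×10^5, ε/D = 6.61×10^-6, f = 0.01293, h_1 = f(L/D)V²/2g = 25.20 m
Pipe 2: V = 2.918 m/s, Re = 6.47×10^5, ε/D = 0.00116, f = 0.02089, h_2 = f(L/D)V²/2g = 60.73 m
Series → Q common, losses add: H = Σh = 85.93 m

H ≈ 85.9 m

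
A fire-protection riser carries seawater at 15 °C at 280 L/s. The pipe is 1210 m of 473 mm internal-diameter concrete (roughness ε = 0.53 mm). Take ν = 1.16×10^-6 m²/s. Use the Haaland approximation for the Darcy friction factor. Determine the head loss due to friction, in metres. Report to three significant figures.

h_f ≈ 6.82 m

V = 4Q/(πD²) = 4·0.280/(π·0.473²) = 1.593 m/s
Re = VD/ν = 1.593·0.473/1.16×10^-6 = 6.50×10^5 → turbulent
ε/D = 0.53/473 = 0.00112
Haaland: f = 0.02061
h_f = f(L/D)V²/(2g) = 0.02061·(1210/0.473)·1.593²/(2·9.81) = 6.822 m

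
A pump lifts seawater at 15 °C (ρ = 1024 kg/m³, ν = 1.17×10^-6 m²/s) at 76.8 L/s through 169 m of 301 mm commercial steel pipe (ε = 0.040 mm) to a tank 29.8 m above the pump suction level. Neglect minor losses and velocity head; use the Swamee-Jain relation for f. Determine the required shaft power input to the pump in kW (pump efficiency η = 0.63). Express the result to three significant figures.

V = 4Q/(πD²) = 1.079 m/s; Re = 2.78×10^5; ε/D = 1.33×10^-4; f = 0.01590
h_f = f(L/D)V²/2g = 0.5300 m
Total head H = z + h_f = 29.8 + 0.5300 = 30.33 m
P_hyd = ρgQH = 1024·9.81·0.0768·30.33 = 23.40 kW
P_shaft = P_hyd/η = 23.40/0.63 = 37.14 kW

P_shaft ≈ 37.1 kW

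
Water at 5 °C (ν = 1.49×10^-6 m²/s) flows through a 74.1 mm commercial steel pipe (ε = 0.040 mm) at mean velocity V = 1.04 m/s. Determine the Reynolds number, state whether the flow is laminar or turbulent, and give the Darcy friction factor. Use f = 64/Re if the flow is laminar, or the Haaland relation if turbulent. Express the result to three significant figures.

Re ≈ 5.17×10^4; turbulent; f ≈ 0.0223

Re = VD/ν = 1.040·0.0741/1.49×10^-6 = 5.17×10^4
Re > 4000 → turbulent; ε/D = 5.40×10^-4
Haaland: f = 0.02225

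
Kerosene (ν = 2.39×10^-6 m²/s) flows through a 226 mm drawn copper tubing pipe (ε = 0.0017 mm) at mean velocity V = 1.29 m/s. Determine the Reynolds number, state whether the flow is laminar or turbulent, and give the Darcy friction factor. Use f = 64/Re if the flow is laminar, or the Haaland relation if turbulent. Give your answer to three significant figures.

Re = VD/ν = 1.290·0.226/2.39×10^-6 = 1.22×10^5
Re > 4000 → turbulent; ε/D = 7.52×10^-6
Haaland: f = 0.01714

Re ≈ 1.22×10^5; turbulent; f ≈ 0.0171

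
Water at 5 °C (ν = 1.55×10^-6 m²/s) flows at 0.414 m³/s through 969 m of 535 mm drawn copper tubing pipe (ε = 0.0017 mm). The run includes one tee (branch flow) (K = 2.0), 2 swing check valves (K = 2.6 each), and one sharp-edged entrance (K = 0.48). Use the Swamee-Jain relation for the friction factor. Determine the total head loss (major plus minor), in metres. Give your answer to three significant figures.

V = 4Q/(πD²) = 1.842 m/s; V²/2g = 0.1729 m
Re = 6.36×10^5, ε/D = 3.18×10^-6 → f = 0.01261 (Swamee-Jain)
Major: h_f = f(L/D)·V²/2g = 0.01261·1811·0.1729 = 3.947 m
Minor: ΣK = 7.68; h_m = ΣK·V²/2g = 1.328 m
Total H_L = 3.947 + 1.328 = 5.275 m

H_L ≈ 5.27 m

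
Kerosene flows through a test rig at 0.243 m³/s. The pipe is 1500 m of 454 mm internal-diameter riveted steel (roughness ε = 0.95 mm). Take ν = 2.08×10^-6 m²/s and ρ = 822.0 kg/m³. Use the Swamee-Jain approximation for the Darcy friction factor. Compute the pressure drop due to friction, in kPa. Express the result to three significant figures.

Δp ≈ 74.6 kPa

V = 4Q/(πD²) = 4·0.243/(π·0.454²) = 1.501 m/s
Re = VD/ν = 1.501·0.454/2.08×10^-6 = 3.28×10^5 → turbulent
ε/D = 0.95/454 = 0.00209
Swamee-Jain: f = 0.02438
h_f = f(L/D)V²/(2g) = 0.02438·(1500/0.454)·1.501²/(2·9.81) = 9.252 m
Δp = ρg·h_f = 822.0·9.81·9.252 = 74.60 kPa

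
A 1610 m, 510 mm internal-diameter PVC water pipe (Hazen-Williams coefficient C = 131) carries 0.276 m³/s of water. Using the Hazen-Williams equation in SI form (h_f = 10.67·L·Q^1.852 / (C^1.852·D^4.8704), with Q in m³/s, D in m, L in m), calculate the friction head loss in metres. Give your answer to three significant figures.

h_f = 10.67·1610·0.276^1.852 / (131^1.852·0.510^4.8704) = 5.042 m

h_f ≈ 5.04 m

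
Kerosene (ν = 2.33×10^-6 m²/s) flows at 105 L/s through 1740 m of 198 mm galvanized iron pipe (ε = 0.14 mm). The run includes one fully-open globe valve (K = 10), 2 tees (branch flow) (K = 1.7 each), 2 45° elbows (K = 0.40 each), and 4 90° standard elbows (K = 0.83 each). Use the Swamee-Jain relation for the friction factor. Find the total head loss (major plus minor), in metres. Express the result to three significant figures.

H_L ≈ 112 m

V = 4Q/(πD²) = 3.410 m/s; V²/2g = 0.5927 m
Re = 2.90×10^5, ε/D = 7.07×10^-4 → f = 0.01947 (Swamee-Jain)
Major: h_f = f(L/D)·V²/2g = 0.01947·8788·0.5927 = 101.4 m
Minor: ΣK = 17.5; h_m = ΣK·V²/2g = 10.38 m
Total H_L = 101.4 + 10.38 = 111.8 m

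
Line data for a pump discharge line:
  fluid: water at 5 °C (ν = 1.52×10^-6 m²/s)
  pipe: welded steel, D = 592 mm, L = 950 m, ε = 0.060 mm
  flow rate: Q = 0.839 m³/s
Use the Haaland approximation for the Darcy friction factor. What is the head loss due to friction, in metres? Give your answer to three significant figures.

h_f ≈ 10.0 m

V = 4Q/(πD²) = 4·0.839/(π·0.592²) = 3.048 m/s
Re = VD/ν = 3.048·0.592/1.52×10^-6 = 1.19×10^6 → turbulent
ε/D = 0.060/592 = 1.01×10^-4
Haaland: f = 0.01317
h_f = f(L/D)V²/(2g) = 0.01317·(950/0.592)·3.048²/(2·9.81) = 10.01 m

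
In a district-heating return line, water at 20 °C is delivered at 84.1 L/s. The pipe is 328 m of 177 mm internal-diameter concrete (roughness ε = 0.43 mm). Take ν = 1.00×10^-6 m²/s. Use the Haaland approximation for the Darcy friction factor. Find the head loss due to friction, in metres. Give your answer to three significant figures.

h_f ≈ 27.5 m

V = 4Q/(πD²) = 4·0.0841/(π·0.177²) = 3.418 m/s
Re = VD/ν = 3.418·0.177/1.00×10^-6 = 6.05×10^5 → turbulent
ε/D = 0.43/177 = 0.00243
Haaland: f = 0.02496
h_f = f(L/D)V²/(2g) = 0.02496·(328/0.177)·3.418²/(2·9.81) = 27.54 m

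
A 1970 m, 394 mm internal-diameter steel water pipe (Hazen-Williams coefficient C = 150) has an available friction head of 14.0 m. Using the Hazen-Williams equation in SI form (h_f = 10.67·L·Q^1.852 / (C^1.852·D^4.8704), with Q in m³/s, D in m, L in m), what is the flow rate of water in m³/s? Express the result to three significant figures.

Q ≈ 0.250 m³/s

Rearranging: Q = [h_f·C^1.852·D^4.8704 / (10.67·L)]^(1/1.852)
Q = [14.0·150^1.852·0.394^4.8704 / (10.67·1970)]^0.540 = 0.2495 m³/s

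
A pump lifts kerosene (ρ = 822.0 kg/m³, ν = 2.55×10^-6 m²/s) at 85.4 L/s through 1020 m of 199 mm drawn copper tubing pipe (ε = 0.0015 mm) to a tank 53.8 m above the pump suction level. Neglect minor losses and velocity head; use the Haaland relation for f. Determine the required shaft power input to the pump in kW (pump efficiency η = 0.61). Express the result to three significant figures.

P_shaft ≈ 94.8 kW

V = 4Q/(πD²) = 2.746 m/s; Re = 2.14×10^5; ε/D = 7.54×10^-6; f = 0.01534
h_f = f(L/D)V²/2g = 30.21 m
Total head H = z + h_f = 53.8 + 30.21 = 84.01 m
P_hyd = ρgQH = 822.0·9.81·0.0854·84.01 = 57.85 kW
P_shaft = P_hyd/η = 57.85/0.61 = 94.84 kW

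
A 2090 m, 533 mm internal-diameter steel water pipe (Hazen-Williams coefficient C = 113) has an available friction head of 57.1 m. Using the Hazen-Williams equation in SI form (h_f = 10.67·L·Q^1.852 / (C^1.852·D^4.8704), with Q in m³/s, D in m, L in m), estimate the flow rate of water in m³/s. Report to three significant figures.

Q ≈ 0.861 m³/s

Rearranging: Q = [h_f·C^1.852·D^4.8704 / (10.67·L)]^(1/1.852)
Q = [57.1·113^1.852·0.533^4.8704 / (10.67·2090)]^0.540 = 0.8611 m³/s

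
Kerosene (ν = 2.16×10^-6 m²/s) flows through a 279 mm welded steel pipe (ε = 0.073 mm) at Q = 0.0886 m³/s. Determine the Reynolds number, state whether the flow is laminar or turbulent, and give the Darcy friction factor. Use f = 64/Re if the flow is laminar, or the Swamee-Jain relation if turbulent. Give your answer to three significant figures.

Re ≈ 1.87×10^5; turbulent; f ≈ 0.0177

V = 4Q/(πD²) = 1.449 m/s
Re = VD/ν = 1.449·0.279/2.16×10^-6 = 1.87×10^5
Re > 4000 → turbulent; ε/D = 2.62×10^-4
Swamee-Jain: f = 0.01769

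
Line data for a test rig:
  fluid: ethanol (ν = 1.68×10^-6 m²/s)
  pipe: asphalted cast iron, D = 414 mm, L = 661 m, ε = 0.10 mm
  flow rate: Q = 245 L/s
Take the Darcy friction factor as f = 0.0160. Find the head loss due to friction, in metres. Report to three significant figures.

V = 4Q/(πD²) = 4·0.245/(π·0.414²) = 1.820 m/s
h_f = f(L/D)V²/(2g) = 0.01600·(661/0.414)·1.820²/(2·9.81) = 4.313 m

h_f ≈ 4.31 m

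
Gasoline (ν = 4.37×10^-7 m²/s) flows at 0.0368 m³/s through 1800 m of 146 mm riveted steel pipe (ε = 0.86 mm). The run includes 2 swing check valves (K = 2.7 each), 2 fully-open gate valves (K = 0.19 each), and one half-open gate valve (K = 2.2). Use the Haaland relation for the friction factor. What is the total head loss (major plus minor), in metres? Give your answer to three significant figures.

V = 4Q/(πD²) = 2.198 m/s; V²/2g = 0.2463 m
Re = 7.34×10^5, ε/D = 0.00589 → f = 0.03210 (Haaland)
Major: h_f = f(L/D)·V²/2g = 0.03210·12329·0.2463 = 97.47 m
Minor: ΣK = 7.98; h_m = ΣK·V²/2g = 1.965 m
Total H_L = 97.47 + 1.965 = 99.43 m

H_L ≈ 99.4 m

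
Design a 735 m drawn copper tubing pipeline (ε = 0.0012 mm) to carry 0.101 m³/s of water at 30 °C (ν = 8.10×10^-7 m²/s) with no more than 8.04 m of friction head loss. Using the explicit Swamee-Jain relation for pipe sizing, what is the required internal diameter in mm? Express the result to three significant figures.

Swamee-Jain (Type III): D = 0.66·[ε^1.25·(LQ²/(gh_f))^4.75 + ν·Q^9.4·(L/(gh_f))^5.2]^0.04
LQ²/(gh_f) = 0.09506; L/(gh_f) = 9.319
Term 1 = ε^1.25·(…)^4.75 = 5.55×10^-13; Term 2 = ν·Q^9.4·(…)^5.2 = 3.89×10^-11
D = 0.66·(5.55×10^-13 + 3.89×10^-11)^0.04 = 0.2532 m = 253 mm
Check: V = 2.01 m/s, Re = 6.27×10^5, f = 0.01266, h_f = 7.55 m ≈ 8.04 m ✓

D ≈ 253 mm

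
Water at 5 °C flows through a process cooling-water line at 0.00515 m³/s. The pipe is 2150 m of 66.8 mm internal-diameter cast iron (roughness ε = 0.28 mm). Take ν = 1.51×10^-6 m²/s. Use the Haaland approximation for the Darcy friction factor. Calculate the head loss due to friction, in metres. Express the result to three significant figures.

h_f ≈ 107 m

V = 4Q/(πD²) = 4·0.00515/(π·0.0668²) = 1.469 m/s
Re = VD/ν = 1.469·0.0668/1.51×10^-6 = 6.50×10^4 → turbulent
ε/D = 0.28/66.8 = 0.00419
Haaland: f = 0.03030
h_f = f(L/D)V²/(2g) = 0.03030·(2150/0.0668)·1.469²/(2·9.81) = 107.3 m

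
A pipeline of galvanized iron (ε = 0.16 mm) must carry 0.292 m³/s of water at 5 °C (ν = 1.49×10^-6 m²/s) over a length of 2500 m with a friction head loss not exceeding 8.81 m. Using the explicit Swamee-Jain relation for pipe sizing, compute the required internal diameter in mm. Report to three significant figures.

Swamee-Jain (Type III): D = 0.66·[ε^1.25·(LQ²/(gh_f))^4.75 + ν·Q^9.4·(L/(gh_f))^5.2]^0.04
LQ²/(gh_f) = 2.466; L/(gh_f) = 28.93
Term 1 = ε^1.25·(…)^4.75 = 0.00131; Term 2 = ν·Q^9.4·(…)^5.2 = 5.58×10^-4
D = 0.66·(0.00131 + 5.58×10^-4)^0.04 = 0.5133 m = 513 mm
Check: V = 1.41 m/s, Re = 4.86×10^5, f = 0.01650, h_f = 8.15 m ≈ 8.81 m ✓

D ≈ 513 mm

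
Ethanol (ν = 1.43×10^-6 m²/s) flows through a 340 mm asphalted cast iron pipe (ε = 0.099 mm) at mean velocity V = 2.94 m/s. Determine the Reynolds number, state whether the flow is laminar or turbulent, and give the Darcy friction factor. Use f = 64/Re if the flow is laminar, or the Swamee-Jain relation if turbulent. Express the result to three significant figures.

Re = VD/ν = 2.940·0.340/1.43×10^-6 = 6.99×10^5
Re > 4000 → turbulent; ε/D = 2.91×10^-4
Swamee-Jain: f = 0.01596

Re ≈ 6.99×10^5; turbulent; f ≈ 0.0160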